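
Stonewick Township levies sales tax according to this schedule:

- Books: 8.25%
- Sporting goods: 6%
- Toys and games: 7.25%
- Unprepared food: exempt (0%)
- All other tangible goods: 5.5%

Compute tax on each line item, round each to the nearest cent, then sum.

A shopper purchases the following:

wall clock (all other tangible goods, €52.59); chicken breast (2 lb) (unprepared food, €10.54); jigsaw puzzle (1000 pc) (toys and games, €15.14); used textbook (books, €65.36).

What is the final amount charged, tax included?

Wall clock €52.59: all other tangible goods → 5.5% → €2.89
Chicken breast (2 lb) €10.54: unprepared food → 0% → €0.00
Jigsaw puzzle (1000 pc) €15.14: toys and games → 7.25% → €1.10
Used textbook €65.36: books → 8.25% → €5.39
Subtotal = €143.63; tax = €9.38; total due = €153.01

€153.01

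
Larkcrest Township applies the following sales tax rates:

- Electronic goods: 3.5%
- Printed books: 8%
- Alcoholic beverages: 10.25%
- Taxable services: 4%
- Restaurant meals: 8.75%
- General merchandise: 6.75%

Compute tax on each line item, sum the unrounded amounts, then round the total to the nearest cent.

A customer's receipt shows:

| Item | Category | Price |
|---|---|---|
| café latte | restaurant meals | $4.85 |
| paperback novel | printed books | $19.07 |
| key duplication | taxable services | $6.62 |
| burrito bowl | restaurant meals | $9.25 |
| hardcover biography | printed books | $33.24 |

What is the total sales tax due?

Café latte $4.85: restaurant meals → 8.75% → $0.424375
Paperback novel $19.07: printed books → 8% → $1.5256
Key duplication $6.62: taxable services → 4% → $0.2648
Burrito bowl $9.25: restaurant meals → 8.75% → $0.809375
Hardcover biography $33.24: printed books → 8% → $2.6592
Unrounded tax sum = $5.68335 → $5.68

$5.68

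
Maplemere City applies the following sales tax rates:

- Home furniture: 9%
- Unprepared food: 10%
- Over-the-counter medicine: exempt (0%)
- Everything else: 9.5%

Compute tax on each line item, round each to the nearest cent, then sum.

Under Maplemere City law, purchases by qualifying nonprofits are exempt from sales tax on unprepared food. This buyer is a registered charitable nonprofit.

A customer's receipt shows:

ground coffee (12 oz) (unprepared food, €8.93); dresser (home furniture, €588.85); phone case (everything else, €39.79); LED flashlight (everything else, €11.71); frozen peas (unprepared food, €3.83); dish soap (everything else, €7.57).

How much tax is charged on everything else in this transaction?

€5.61

Phone case €39.79: everything else → 9.5% → €3.78
LED flashlight €11.71: everything else → 9.5% → €1.11
Dish soap €7.57: everything else → 9.5% → €0.72
Tax on everything else = €3.78 + €1.11 + €0.72 = €5.61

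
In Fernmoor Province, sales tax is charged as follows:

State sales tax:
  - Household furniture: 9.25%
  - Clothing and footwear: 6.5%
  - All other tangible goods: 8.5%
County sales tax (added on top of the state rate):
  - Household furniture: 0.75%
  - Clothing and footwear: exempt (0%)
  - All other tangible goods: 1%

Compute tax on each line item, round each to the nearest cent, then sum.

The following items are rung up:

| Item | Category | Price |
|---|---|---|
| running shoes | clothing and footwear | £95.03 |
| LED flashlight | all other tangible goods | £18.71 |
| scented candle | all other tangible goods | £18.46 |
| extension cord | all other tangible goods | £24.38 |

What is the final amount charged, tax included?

£168.61

Running shoes £95.03: clothing and footwear → 6.5% + 0% county = 6.5% → £6.18
LED flashlight £18.71: all other tangible goods → 8.5% + 1% county = 9.5% → £1.78
Scented candle £18.46: all other tangible goods → 8.5% + 1% county = 9.5% → £1.75
Extension cord £24.38: all other tangible goods → 8.5% + 1% county = 9.5% → £2.32
Subtotal = £156.58; tax = £12.03; total due = £168.61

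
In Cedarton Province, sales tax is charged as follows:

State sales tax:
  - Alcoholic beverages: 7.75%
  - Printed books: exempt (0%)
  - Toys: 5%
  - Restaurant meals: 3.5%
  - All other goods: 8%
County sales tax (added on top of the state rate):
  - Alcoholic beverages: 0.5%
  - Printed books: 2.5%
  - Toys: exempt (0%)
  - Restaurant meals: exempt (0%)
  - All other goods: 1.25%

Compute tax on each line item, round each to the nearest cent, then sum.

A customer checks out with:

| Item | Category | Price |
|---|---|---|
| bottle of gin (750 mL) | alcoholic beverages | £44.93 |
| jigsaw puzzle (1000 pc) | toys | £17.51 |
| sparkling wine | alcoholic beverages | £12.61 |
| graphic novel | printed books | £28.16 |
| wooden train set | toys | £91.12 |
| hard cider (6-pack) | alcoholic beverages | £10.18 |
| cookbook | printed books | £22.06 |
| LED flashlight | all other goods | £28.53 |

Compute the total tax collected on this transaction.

£14.92

Bottle of gin (750 mL) £44.93: alcoholic beverages → 7.75% + 0.5% county = 8.25% → £3.71
Jigsaw puzzle (1000 pc) £17.51: toys → 5% + 0% county = 5% → £0.88
Sparkling wine £12.61: alcoholic beverages → 7.75% + 0.5% county = 8.25% → £1.04
Graphic novel £28.16: printed books → 0% + 2.5% county = 2.5% → £0.70
Wooden train set £91.12: toys → 5% + 0% county = 5% → £4.56
Hard cider (6-pack) £10.18: alcoholic beverages → 7.75% + 0.5% county = 8.25% → £0.84
Cookbook £22.06: printed books → 0% + 2.5% county = 2.5% → £0.55
LED flashlight £28.53: all other goods → 8% + 1.25% county = 9.25% → £2.64
Total tax = £3.71 + £0.88 + £1.04 + £0.70 + £4.56 + £0.84 + £0.55 + £2.64 = £14.92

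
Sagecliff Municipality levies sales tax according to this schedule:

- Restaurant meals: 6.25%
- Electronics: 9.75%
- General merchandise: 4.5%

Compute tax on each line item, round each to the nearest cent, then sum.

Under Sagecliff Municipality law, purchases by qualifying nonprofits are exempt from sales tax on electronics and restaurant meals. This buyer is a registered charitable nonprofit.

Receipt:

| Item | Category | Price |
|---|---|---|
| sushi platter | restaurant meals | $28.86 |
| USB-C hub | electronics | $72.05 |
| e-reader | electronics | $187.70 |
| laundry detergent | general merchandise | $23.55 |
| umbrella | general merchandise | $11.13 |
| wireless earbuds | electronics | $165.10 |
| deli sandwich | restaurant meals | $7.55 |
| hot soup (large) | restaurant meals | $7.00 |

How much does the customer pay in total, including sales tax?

$504.50

Sushi platter $28.86: restaurant meals, buyer-exempt → 0% → $0.00
USB-C hub $72.05: electronics, buyer-exempt → 0% → $0.00
E-reader $187.70: electronics, buyer-exempt → 0% → $0.00
Laundry detergent $23.55: general merchandise → 4.5% → $1.06
Umbrella $11.13: general merchandise → 4.5% → $0.50
Wireless earbuds $165.10: electronics, buyer-exempt → 0% → $0.00
Deli sandwich $7.55: restaurant meals, buyer-exempt → 0% → $0.00
Hot soup (large) $7.00: restaurant meals, buyer-exempt → 0% → $0.00
Subtotal = $502.94; tax = $1.56; total due = $504.50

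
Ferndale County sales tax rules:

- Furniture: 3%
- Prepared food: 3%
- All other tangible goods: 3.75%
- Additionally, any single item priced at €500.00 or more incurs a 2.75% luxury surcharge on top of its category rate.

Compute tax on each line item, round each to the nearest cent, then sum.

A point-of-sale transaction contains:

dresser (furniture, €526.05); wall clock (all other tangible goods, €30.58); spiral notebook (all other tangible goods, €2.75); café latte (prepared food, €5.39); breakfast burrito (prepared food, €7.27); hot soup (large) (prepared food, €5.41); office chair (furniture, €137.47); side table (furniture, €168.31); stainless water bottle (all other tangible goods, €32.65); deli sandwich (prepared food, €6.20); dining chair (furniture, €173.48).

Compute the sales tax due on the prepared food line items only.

€0.73

Café latte €5.39: prepared food → 3% → €0.16
Breakfast burrito €7.27: prepared food → 3% → €0.22
Hot soup (large) €5.41: prepared food → 3% → €0.16
Deli sandwich €6.20: prepared food → 3% → €0.19
Tax on prepared food = €0.16 + €0.22 + €0.16 + €0.19 = €0.73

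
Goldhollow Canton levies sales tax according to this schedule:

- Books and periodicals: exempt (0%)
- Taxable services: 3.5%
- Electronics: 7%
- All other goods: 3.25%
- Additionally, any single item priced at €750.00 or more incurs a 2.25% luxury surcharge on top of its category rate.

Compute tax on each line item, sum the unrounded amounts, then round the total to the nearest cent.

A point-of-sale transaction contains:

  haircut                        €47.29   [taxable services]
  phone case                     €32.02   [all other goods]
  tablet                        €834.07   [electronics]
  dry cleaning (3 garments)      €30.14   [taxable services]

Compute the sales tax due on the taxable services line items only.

€2.71

Haircut €47.29: taxable services → 3.5% → €1.65515
Dry cleaning (3 garments) €30.14: taxable services → 3.5% → €1.0549
Tax on taxable services: unrounded sum = €2.71005 → €2.71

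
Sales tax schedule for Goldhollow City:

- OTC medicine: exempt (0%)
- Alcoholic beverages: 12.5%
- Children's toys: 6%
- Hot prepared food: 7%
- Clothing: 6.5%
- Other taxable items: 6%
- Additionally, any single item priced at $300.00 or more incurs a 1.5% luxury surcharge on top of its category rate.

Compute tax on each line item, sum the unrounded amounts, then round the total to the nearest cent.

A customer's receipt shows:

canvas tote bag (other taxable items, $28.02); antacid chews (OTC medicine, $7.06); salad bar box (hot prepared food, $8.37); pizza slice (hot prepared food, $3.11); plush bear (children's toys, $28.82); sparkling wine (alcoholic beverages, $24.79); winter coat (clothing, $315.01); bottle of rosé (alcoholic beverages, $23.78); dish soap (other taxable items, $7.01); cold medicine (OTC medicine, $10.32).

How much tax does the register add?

Canvas tote bag $28.02: other taxable items → 6% → $1.6812
Antacid chews $7.06: OTC medicine → 0% → $0.00
Salad bar box $8.37: hot prepared food → 7% → $0.5859
Pizza slice $3.11: hot prepared food → 7% → $0.2177
Plush bear $28.82: children's toys → 6% → $1.7292
Sparkling wine $24.79: alcoholic beverages → 12.5% → $3.09875
Winter coat $315.01: clothing → 6.5% + 1.5% surcharge = 8% → $25.2008
Bottle of rosé $23.78: alcoholic beverages → 12.5% → $2.9725
Dish soap $7.01: other taxable items → 6% → $0.4206
Cold medicine $10.32: OTC medicine → 0% → $0.00
Unrounded tax sum = $35.90665 → $35.91

$35.91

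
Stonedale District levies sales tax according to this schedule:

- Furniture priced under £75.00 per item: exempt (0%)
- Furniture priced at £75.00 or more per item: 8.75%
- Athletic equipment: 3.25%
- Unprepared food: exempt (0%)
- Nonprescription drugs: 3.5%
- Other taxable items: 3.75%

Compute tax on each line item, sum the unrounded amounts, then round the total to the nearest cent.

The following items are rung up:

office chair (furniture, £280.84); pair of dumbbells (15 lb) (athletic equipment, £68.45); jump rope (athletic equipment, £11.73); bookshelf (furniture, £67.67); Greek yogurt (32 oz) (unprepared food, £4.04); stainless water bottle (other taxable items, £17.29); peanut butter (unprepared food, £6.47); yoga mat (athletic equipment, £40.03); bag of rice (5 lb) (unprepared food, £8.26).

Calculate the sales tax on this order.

£29.13

Office chair £280.84: furniture, £75.00 or more → 8.75% → £24.5735
Pair of dumbbells (15 lb) £68.45: athletic equipment → 3.25% → £2.224625
Jump rope £11.73: athletic equipment → 3.25% → £0.381225
Bookshelf £67.67: furniture, under £75.00 → 0% → £0.00
Greek yogurt (32 oz) £4.04: unprepared food → 0% → £0.00
Stainless water bottle £17.29: other taxable items → 3.75% → £0.648375
Peanut butter £6.47: unprepared food → 0% → £0.00
Yoga mat £40.03: athletic equipment → 3.25% → £1.300975
Bag of rice (5 lb) £8.26: unprepared food → 0% → £0.00
Unrounded tax sum = £29.1287 → £29.13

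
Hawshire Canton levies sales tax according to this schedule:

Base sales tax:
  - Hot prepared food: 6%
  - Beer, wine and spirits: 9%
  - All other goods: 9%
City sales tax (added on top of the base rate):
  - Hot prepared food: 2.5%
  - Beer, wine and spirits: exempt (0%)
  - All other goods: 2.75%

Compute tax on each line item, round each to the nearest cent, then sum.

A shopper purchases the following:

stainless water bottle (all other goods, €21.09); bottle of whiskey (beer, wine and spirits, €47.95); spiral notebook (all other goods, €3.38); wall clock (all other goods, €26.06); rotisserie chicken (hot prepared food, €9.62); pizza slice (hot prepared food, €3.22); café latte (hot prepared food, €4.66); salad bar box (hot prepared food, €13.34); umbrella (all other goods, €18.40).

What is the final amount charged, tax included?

Stainless water bottle €21.09: all other goods → 9% + 2.75% city = 11.75% → €2.48
Bottle of whiskey €47.95: beer, wine and spirits → 9% + 0% city = 9% → €4.32
Spiral notebook €3.38: all other goods → 9% + 2.75% city = 11.75% → €0.40
Wall clock €26.06: all other goods → 9% + 2.75% city = 11.75% → €3.06
Rotisserie chicken €9.62: hot prepared food → 6% + 2.5% city = 8.5% → €0.82
Pizza slice €3.22: hot prepared food → 6% + 2.5% city = 8.5% → €0.27
Café latte €4.66: hot prepared food → 6% + 2.5% city = 8.5% → €0.40
Salad bar box €13.34: hot prepared food → 6% + 2.5% city = 8.5% → €1.13
Umbrella €18.40: all other goods → 9% + 2.75% city = 11.75% → €2.16
Subtotal = €147.72; tax = €15.04; total due = €162.76

€162.76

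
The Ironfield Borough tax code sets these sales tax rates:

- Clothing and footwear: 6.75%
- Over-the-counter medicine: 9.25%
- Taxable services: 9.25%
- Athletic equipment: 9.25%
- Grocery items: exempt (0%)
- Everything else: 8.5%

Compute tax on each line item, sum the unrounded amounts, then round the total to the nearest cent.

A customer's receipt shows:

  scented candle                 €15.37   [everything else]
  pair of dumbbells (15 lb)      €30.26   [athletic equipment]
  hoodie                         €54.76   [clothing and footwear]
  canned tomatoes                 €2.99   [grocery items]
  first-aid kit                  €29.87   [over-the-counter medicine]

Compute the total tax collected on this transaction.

Scented candle €15.37: everything else → 8.5% → €1.30645
Pair of dumbbells (15 lb) €30.26: athletic equipment → 9.25% → €2.79905
Hoodie €54.76: clothing and footwear → 6.75% → €3.6963
Canned tomatoes €2.99: grocery items → 0% → €0.00
First-aid kit €29.87: over-the-counter medicine → 9.25% → €2.762975
Unrounded tax sum = €10.564775 → €10.56

€10.56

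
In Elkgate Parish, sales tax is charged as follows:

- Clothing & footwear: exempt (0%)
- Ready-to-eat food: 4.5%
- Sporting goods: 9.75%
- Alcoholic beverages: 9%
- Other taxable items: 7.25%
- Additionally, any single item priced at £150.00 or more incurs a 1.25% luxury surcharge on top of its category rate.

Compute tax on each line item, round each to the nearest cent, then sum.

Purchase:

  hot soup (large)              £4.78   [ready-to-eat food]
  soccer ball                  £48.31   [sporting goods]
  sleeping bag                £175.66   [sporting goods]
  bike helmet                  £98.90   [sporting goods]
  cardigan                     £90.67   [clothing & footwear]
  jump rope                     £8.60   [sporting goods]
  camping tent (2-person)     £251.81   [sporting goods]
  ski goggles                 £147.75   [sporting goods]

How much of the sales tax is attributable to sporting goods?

Soccer ball £48.31: sporting goods → 9.75% → £4.71
Sleeping bag £175.66: sporting goods → 9.75% + 1.25% surcharge = 11% → £19.32
Bike helmet £98.90: sporting goods → 9.75% → £9.64
Jump rope £8.60: sporting goods → 9.75% → £0.84
Camping tent (2-person) £251.81: sporting goods → 9.75% + 1.25% surcharge = 11% → £27.70
Ski goggles £147.75: sporting goods → 9.75% → £14.41
Tax on sporting goods = £4.71 + £19.32 + £9.64 + £0.84 + £27.70 + £14.41 = £76.62

£76.62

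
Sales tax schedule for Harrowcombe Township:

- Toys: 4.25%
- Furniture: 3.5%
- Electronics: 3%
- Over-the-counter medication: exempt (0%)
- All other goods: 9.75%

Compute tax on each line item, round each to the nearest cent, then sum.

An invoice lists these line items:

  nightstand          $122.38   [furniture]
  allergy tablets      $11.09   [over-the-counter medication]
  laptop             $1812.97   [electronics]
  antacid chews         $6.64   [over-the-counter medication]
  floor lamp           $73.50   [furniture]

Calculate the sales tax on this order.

Nightstand $122.38: furniture → 3.5% → $4.28
Allergy tablets $11.09: over-the-counter medication → 0% → $0.00
Laptop $1812.97: electronics → 3% → $54.39
Antacid chews $6.64: over-the-counter medication → 0% → $0.00
Floor lamp $73.50: furniture → 3.5% → $2.57
Total tax = $4.28 + $54.39 + $2.57 = $61.24

$61.24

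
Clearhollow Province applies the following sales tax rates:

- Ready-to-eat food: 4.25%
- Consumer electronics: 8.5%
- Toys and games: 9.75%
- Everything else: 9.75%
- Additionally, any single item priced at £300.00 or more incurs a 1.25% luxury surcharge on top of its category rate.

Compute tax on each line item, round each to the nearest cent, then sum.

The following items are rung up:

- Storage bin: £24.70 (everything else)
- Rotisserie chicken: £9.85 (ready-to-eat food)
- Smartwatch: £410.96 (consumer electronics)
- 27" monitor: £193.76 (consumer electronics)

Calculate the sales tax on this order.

£59.37

Storage bin £24.70: everything else → 9.75% → £2.41
Rotisserie chicken £9.85: ready-to-eat food → 4.25% → £0.42
Smartwatch £410.96: consumer electronics → 8.5% + 1.25% surcharge = 9.75% → £40.07
27" monitor £193.76: consumer electronics → 8.5% → £16.47
Total tax = £2.41 + £0.42 + £40.07 + £16.47 = £59.37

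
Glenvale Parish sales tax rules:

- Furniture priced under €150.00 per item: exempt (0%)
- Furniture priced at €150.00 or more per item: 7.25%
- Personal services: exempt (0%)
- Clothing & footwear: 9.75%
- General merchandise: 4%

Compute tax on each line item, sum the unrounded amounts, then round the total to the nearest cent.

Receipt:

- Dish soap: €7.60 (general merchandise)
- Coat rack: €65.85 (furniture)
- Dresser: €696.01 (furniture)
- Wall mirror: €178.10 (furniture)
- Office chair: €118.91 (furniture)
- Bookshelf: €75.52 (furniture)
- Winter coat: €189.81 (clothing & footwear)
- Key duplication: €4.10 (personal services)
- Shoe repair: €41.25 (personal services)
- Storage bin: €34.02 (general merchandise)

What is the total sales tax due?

€83.54

Dish soap €7.60: general merchandise → 4% → €0.304
Coat rack €65.85: furniture, under €150.00 → 0% → €0.00
Dresser €696.01: furniture, €150.00 or more → 7.25% → €50.460725
Wall mirror €178.10: furniture, €150.00 or more → 7.25% → €12.91225
Office chair €118.91: furniture, under €150.00 → 0% → €0.00
Bookshelf €75.52: furniture, under €150.00 → 0% → €0.00
Winter coat €189.81: clothing & footwear → 9.75% → €18.506475
Key duplication €4.10: personal services → 0% → €0.00
Shoe repair €41.25: personal services → 0% → €0.00
Storage bin €34.02: general merchandise → 4% → €1.3608
Unrounded tax sum = €83.54425 → €83.54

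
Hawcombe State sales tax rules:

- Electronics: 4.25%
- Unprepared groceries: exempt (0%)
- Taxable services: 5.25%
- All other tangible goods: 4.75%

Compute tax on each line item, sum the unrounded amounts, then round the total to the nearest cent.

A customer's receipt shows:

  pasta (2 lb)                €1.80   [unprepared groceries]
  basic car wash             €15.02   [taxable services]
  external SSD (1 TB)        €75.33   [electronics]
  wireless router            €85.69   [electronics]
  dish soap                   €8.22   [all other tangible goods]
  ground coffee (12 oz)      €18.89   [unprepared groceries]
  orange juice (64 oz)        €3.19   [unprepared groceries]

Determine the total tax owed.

€8.02

Pasta (2 lb) €1.80: unprepared groceries → 0% → €0.00
Basic car wash €15.02: taxable services → 5.25% → €0.78855
External SSD (1 TB) €75.33: electronics → 4.25% → €3.201525
Wireless router €85.69: electronics → 4.25% → €3.641825
Dish soap €8.22: all other tangible goods → 4.75% → €0.39045
Ground coffee (12 oz) €18.89: unprepared groceries → 0% → €0.00
Orange juice (64 oz) €3.19: unprepared groceries → 0% → €0.00
Unrounded tax sum = €8.02235 → €8.02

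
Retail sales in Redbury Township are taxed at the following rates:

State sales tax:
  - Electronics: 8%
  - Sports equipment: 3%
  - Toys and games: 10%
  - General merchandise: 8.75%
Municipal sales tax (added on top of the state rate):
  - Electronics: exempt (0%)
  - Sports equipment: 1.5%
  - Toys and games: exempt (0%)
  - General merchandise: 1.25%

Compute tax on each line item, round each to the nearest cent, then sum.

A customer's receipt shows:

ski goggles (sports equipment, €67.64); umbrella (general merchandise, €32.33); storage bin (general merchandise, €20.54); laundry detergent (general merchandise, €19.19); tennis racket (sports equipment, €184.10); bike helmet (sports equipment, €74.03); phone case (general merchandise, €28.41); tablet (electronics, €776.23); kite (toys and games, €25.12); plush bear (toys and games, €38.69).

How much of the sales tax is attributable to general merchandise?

Umbrella €32.33: general merchandise → 8.75% + 1.25% municipal = 10% → €3.23
Storage bin €20.54: general merchandise → 8.75% + 1.25% municipal = 10% → €2.05
Laundry detergent €19.19: general merchandise → 8.75% + 1.25% municipal = 10% → €1.92
Phone case €28.41: general merchandise → 8.75% + 1.25% municipal = 10% → €2.84
Tax on general merchandise = €3.23 + €2.05 + €1.92 + €2.84 = €10.04

€10.04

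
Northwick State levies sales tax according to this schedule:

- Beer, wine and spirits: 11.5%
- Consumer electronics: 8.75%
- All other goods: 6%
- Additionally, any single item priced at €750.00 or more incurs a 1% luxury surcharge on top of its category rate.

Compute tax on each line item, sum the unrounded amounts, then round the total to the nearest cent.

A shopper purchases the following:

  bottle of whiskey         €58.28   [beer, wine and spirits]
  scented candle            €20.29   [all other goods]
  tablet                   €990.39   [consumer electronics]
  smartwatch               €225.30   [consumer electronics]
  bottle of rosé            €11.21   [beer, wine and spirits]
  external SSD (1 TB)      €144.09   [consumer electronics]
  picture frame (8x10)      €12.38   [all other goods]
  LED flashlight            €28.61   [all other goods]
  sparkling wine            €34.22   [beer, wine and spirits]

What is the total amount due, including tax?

Bottle of whiskey €58.28: beer, wine and spirits → 11.5% → €6.7022
Scented candle €20.29: all other goods → 6% → €1.2174
Tablet €990.39: consumer electronics → 8.75% + 1% surcharge = 9.75% → €96.563025
Smartwatch €225.30: consumer electronics → 8.75% → €19.71375
Bottle of rosé €11.21: beer, wine and spirits → 11.5% → €1.28915
External SSD (1 TB) €144.09: consumer electronics → 8.75% → €12.607875
Picture frame (8x10) €12.38: all other goods → 6% → €0.7428
LED flashlight €28.61: all other goods → 6% → €1.7166
Sparkling wine €34.22: beer, wine and spirits → 11.5% → €3.9353
Subtotal = €1524.77; unrounded tax = €144.4881 → €144.49; total due = €1669.26

€1669.26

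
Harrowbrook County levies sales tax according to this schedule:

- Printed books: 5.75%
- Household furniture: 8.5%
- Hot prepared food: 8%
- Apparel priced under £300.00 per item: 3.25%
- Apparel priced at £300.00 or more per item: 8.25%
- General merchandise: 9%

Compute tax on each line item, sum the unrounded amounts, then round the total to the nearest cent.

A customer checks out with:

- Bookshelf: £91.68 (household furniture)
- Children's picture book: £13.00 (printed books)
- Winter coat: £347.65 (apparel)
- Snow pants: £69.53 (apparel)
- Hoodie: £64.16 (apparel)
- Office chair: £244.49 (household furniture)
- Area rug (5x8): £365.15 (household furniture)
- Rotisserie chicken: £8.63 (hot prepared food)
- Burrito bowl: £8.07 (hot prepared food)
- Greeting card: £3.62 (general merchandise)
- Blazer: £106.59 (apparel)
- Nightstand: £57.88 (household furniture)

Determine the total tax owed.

£103.43

Bookshelf £91.68: household furniture → 8.5% → £7.7928
Children's picture book £13.00: printed books → 5.75% → £0.7475
Winter coat £347.65: apparel, £300.00 or more → 8.25% → £28.681125
Snow pants £69.53: apparel, under £300.00 → 3.25% → £2.259725
Hoodie £64.16: apparel, under £300.00 → 3.25% → £2.0852
Office chair £244.49: household furniture → 8.5% → £20.78165
Area rug (5x8) £365.15: household furniture → 8.5% → £31.03775
Rotisserie chicken £8.63: hot prepared food → 8% → £0.6904
Burrito bowl £8.07: hot prepared food → 8% → £0.6456
Greeting card £3.62: general merchandise → 9% → £0.3258
Blazer £106.59: apparel, under £300.00 → 3.25% → £3.464175
Nightstand £57.88: household furniture → 8.5% → £4.9198
Unrounded tax sum = £103.431525 → £103.43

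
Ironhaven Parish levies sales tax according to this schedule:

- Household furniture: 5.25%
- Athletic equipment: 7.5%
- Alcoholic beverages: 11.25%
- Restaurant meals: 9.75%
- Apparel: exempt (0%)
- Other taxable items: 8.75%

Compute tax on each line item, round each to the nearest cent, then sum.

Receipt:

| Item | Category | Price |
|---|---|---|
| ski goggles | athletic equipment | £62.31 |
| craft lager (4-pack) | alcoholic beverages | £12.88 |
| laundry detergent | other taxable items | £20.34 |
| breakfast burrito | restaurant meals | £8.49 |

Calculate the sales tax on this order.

Ski goggles £62.31: athletic equipment → 7.5% → £4.67
Craft lager (4-pack) £12.88: alcoholic beverages → 11.25% → £1.45
Laundry detergent £20.34: other taxable items → 8.75% → £1.78
Breakfast burrito £8.49: restaurant meals → 9.75% → £0.83
Total tax = £4.67 + £1.45 + £1.78 + £0.83 = £8.73

£8.73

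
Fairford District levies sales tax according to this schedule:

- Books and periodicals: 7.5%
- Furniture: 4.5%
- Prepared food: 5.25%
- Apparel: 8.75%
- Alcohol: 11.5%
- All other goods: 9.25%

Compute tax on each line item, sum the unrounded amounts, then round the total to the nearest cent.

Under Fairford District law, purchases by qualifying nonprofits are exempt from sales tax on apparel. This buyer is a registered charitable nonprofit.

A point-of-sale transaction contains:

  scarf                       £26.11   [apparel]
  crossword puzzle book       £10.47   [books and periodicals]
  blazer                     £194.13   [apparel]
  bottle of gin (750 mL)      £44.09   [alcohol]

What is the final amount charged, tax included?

£280.66

Scarf £26.11: apparel, buyer-exempt → 0% → £0.00
Crossword puzzle book £10.47: books and periodicals → 7.5% → £0.78525
Blazer £194.13: apparel, buyer-exempt → 0% → £0.00
Bottle of gin (750 mL) £44.09: alcohol → 11.5% → £5.07035
Subtotal = £274.80; unrounded tax = £5.8556 → £5.86; total due = £280.66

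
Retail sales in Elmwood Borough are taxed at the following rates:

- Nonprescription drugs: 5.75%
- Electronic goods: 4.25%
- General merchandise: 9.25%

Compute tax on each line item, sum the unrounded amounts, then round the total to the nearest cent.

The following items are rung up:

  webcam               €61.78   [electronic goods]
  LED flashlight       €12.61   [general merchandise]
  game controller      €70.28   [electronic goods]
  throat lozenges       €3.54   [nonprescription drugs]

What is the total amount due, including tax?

Webcam €61.78: electronic goods → 4.25% → €2.62565
LED flashlight €12.61: general merchandise → 9.25% → €1.166425
Game controller €70.28: electronic goods → 4.25% → €2.9869
Throat lozenges €3.54: nonprescription drugs → 5.75% → €0.20355
Subtotal = €148.21; unrounded tax = €6.982525 → €6.98; total due = €155.19

€155.19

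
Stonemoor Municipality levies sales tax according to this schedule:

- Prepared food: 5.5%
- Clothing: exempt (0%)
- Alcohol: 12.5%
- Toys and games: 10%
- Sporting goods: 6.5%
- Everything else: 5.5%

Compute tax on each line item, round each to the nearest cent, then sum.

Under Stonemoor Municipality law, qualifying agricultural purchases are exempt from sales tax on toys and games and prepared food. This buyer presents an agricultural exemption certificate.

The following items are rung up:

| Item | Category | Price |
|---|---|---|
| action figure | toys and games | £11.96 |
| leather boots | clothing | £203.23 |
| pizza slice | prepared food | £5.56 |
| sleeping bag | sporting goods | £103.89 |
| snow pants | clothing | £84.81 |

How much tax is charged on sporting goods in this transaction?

Sleeping bag £103.89: sporting goods → 6.5% → £6.75
Tax on sporting goods = £6.75

£6.75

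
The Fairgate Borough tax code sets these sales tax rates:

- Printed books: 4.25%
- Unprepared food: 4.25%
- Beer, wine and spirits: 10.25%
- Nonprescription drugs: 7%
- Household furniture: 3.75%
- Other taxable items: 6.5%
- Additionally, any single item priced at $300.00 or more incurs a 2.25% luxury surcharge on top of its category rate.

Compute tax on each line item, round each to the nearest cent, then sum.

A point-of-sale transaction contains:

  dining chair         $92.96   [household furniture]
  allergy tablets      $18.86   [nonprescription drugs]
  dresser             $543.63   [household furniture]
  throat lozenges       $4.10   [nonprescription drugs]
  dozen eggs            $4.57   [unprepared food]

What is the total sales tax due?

$37.91

Dining chair $92.96: household furniture → 3.75% → $3.49
Allergy tablets $18.86: nonprescription drugs → 7% → $1.32
Dresser $543.63: household furniture → 3.75% + 2.25% surcharge = 6% → $32.62
Throat lozenges $4.10: nonprescription drugs → 7% → $0.29
Dozen eggs $4.57: unprepared food → 4.25% → $0.19
Total tax = $3.49 + $1.32 + $32.62 + $0.29 + $0.19 = $37.91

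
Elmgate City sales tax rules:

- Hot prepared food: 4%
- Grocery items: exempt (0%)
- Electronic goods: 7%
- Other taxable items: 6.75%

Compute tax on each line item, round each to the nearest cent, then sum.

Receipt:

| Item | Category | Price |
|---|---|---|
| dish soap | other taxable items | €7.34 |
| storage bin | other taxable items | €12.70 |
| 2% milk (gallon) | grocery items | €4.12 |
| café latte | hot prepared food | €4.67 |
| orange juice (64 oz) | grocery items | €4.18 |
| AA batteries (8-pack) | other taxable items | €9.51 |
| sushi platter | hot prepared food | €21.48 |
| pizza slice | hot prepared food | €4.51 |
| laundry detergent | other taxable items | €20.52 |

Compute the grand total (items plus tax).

€93.65

Dish soap €7.34: other taxable items → 6.75% → €0.50
Storage bin €12.70: other taxable items → 6.75% → €0.86
2% milk (gallon) €4.12: grocery items → 0% → €0.00
Café latte €4.67: hot prepared food → 4% → €0.19
Orange juice (64 oz) €4.18: grocery items → 0% → €0.00
AA batteries (8-pack) €9.51: other taxable items → 6.75% → €0.64
Sushi platter €21.48: hot prepared food → 4% → €0.86
Pizza slice €4.51: hot prepared food → 4% → €0.18
Laundry detergent €20.52: other taxable items → 6.75% → €1.39
Subtotal = €89.03; tax = €4.62; total due = €93.65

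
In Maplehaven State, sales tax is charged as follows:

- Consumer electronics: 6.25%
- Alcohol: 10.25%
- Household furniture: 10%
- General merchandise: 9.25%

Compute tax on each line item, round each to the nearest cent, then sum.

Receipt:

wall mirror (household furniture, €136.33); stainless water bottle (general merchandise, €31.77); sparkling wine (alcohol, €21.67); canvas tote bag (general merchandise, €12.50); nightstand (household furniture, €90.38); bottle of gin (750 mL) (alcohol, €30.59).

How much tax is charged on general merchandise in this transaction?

€4.10

Stainless water bottle €31.77: general merchandise → 9.25% → €2.94
Canvas tote bag €12.50: general merchandise → 9.25% → €1.16
Tax on general merchandise = €2.94 + €1.16 = €4.10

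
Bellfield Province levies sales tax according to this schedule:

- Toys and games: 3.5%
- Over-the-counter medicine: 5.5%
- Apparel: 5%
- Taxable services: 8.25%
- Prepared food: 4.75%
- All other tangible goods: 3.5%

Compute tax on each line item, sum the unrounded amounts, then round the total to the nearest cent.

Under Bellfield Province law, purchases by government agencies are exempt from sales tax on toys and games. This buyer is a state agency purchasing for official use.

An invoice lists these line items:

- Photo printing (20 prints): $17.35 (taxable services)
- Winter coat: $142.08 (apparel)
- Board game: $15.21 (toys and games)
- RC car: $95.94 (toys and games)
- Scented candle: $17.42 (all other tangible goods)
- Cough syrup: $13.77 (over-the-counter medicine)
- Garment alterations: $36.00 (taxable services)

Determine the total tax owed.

$12.87

Photo printing (20 prints) $17.35: taxable services → 8.25% → $1.431375
Winter coat $142.08: apparel → 5% → $7.104
Board game $15.21: toys and games, buyer-exempt → 0% → $0.00
RC car $95.94: toys and games, buyer-exempt → 0% → $0.00
Scented candle $17.42: all other tangible goods → 3.5% → $0.6097
Cough syrup $13.77: over-the-counter medicine → 5.5% → $0.75735
Garment alterations $36.00: taxable services → 8.25% → $2.97
Unrounded tax sum = $12.872425 → $12.87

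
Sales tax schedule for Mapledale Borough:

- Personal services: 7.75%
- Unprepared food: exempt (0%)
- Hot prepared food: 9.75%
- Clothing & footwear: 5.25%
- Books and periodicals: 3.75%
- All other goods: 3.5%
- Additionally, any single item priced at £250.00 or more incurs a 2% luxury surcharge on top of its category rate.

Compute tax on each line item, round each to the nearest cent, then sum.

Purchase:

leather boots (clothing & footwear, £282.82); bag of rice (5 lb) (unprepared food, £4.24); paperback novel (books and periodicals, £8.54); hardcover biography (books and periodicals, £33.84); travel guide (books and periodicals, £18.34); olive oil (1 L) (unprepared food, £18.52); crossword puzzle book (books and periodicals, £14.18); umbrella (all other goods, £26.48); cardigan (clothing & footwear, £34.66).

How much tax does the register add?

£26.06

Leather boots £282.82: clothing & footwear → 5.25% + 2% surcharge = 7.25% → £20.50
Bag of rice (5 lb) £4.24: unprepared food → 0% → £0.00
Paperback novel £8.54: books and periodicals → 3.75% → £0.32
Hardcover biography £33.84: books and periodicals → 3.75% → £1.27
Travel guide £18.34: books and periodicals → 3.75% → £0.69
Olive oil (1 L) £18.52: unprepared food → 0% → £0.00
Crossword puzzle book £14.18: books and periodicals → 3.75% → £0.53
Umbrella £26.48: all other goods → 3.5% → £0.93
Cardigan £34.66: clothing & footwear → 5.25% → £1.82
Total tax = £20.50 + £0.32 + £1.27 + £0.69 + £0.53 + £0.93 + £1.82 = £26.06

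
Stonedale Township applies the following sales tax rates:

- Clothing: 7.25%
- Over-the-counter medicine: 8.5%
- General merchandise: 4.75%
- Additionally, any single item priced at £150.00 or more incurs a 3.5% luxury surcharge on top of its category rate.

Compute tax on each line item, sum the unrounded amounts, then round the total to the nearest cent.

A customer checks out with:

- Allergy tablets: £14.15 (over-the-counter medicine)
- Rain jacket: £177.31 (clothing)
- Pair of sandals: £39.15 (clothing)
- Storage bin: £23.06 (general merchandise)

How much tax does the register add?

£24.20

Allergy tablets £14.15: over-the-counter medicine → 8.5% → £1.20275
Rain jacket £177.31: clothing → 7.25% + 3.5% surcharge = 10.75% → £19.060825
Pair of sandals £39.15: clothing → 7.25% → £2.838375
Storage bin £23.06: general merchandise → 4.75% → £1.09535
Unrounded tax sum = £24.1973 → £24.20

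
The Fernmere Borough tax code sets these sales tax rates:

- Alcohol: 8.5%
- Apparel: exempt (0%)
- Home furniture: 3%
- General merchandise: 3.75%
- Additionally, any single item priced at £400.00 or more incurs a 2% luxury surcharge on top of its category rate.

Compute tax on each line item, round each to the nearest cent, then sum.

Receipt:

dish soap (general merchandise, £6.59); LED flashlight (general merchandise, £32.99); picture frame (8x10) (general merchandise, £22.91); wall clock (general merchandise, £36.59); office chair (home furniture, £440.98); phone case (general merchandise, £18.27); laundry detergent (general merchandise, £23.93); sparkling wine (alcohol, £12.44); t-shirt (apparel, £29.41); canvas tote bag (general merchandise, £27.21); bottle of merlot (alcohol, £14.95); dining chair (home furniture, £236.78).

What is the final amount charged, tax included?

Dish soap £6.59: general merchandise → 3.75% → £0.25
LED flashlight £32.99: general merchandise → 3.75% → £1.24
Picture frame (8x10) £22.91: general merchandise → 3.75% → £0.86
Wall clock £36.59: general merchandise → 3.75% → £1.37
Office chair £440.98: home furniture → 3% + 2% surcharge = 5% → £22.05
Phone case £18.27: general merchandise → 3.75% → £0.69
Laundry detergent £23.93: general merchandise → 3.75% → £0.90
Sparkling wine £12.44: alcohol → 8.5% → £1.06
T-shirt £29.41: apparel → 0% → £0.00
Canvas tote bag £27.21: general merchandise → 3.75% → £1.02
Bottle of merlot £14.95: alcohol → 8.5% → £1.27
Dining chair £236.78: home furniture → 3% → £7.10
Subtotal = £903.05; tax = £37.81; total due = £940.86

£940.86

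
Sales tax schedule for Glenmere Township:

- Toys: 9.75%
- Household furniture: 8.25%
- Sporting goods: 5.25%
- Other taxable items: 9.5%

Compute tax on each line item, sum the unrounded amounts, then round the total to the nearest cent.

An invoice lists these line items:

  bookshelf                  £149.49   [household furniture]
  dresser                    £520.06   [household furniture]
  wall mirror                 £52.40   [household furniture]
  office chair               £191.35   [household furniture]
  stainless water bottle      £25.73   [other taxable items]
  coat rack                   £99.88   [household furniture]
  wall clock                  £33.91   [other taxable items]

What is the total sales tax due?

Bookshelf £149.49: household furniture → 8.25% → £12.332925
Dresser £520.06: household furniture → 8.25% → £42.90495
Wall mirror £52.40: household furniture → 8.25% → £4.323
Office chair £191.35: household furniture → 8.25% → £15.786375
Stainless water bottle £25.73: other taxable items → 9.5% → £2.44435
Coat rack £99.88: household furniture → 8.25% → £8.2401
Wall clock £33.91: other taxable items → 9.5% → £3.22145
Unrounded tax sum = £89.25315 → £89.25

£89.25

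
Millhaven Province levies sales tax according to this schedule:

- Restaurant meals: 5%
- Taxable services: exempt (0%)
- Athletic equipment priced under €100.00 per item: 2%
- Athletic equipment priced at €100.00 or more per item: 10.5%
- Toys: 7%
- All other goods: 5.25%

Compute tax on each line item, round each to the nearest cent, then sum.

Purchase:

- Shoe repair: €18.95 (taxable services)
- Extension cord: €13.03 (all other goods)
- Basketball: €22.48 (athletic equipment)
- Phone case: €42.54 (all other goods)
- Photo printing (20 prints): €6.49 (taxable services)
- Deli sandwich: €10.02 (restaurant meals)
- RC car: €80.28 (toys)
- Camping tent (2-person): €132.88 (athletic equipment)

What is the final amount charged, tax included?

Shoe repair €18.95: taxable services → 0% → €0.00
Extension cord €13.03: all other goods → 5.25% → €0.68
Basketball €22.48: athletic equipment, under €100.00 → 2% → €0.45
Phone case €42.54: all other goods → 5.25% → €2.23
Photo printing (20 prints) €6.49: taxable services → 0% → €0.00
Deli sandwich €10.02: restaurant meals → 5% → €0.50
RC car €80.28: toys → 7% → €5.62
Camping tent (2-person) €132.88: athletic equipment, €100.00 or more → 10.5% → €13.95
Subtotal = €326.67; tax = €23.43; total due = €350.10

€350.10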